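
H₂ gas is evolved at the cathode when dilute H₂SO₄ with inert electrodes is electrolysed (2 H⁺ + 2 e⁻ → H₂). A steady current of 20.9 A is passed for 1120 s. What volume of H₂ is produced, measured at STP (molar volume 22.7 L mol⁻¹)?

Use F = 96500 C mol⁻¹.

Q = I·t = 20.90 A × 1120.0 s = 23410 C.
n(e⁻) = Q/F = 23410 / 96500 = 0.2426 mol.
2 electrons are transferred per H₂ molecule, so n(H₂) = 0.2426 / 2 = 0.1213 mol.
V = n × V_m = 0.1213 × 22.7 = 2.75 L.

2.75 L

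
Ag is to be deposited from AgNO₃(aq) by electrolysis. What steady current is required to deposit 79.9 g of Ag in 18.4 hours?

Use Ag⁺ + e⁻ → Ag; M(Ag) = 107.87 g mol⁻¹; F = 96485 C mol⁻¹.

1.08 A

n(Ag) = 79.9 / 107.87 = 0.7407 mol.
n(e⁻) = 1 × 0.7407 = 0.7407 mol.
Q = n(e⁻)·F = 0.7407 × 96485 = 71470 C.
I = Q/t = 71470 / 66240 s = 1.08 A.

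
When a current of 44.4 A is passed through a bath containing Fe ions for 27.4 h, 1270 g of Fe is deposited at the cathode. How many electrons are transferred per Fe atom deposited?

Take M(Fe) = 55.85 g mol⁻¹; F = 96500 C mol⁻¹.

Q = I·t = 44.40 A × 98640 s = 4380000 C, so n(e⁻) = 4380000/96500 = 45.38 mol.
n(Fe) deposited = 1270 / 55.85 = 22.74 mol.
Electrons per atom = n(e⁻)/n(Fe) = 45.38 / 22.74 = 2.00 ≈ 2, so the ion is Fe²⁺.

2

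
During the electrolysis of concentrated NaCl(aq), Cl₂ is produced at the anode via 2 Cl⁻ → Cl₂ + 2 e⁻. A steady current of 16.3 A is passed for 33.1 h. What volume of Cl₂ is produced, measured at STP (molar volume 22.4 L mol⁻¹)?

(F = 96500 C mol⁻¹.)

225 L

Q = I·t = 16.30 A × 119160 s = 1942000 C.
n(e⁻) = Q/F = 1942000 / 96500 = 20.13 mol.
2 electrons are transferred per Cl₂ molecule, so n(Cl₂) = 20.13 / 2 = 10.06 mol.
V = n × V_m = 10.06 × 22.4 = 225 L.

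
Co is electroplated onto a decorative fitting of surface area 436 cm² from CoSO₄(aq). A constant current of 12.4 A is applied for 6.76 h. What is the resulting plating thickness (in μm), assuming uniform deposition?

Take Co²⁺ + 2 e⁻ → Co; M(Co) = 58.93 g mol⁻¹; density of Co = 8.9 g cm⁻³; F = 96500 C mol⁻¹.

237 μm

Q = I·t = 12.40 × 24336 = 301800 C; n(e⁻) = 3.127 mol.
n(Co) = n(e⁻)/2 = 1.564 mol, so m = 1.564 × 58.93 = 92.14 g.
Volume = m/ρ = 92.14 / 8.9 = 10.35 cm³.
Thickness = V/A = 10.35 / 436 = 0.0237 cm = 237 μm.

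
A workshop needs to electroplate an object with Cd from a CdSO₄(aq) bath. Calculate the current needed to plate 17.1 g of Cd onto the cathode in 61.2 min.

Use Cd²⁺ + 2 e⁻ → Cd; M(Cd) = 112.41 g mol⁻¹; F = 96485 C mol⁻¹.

7.99 A

n(Cd) = 17.1 / 112.41 = 0.1521 mol.
n(e⁻) = 2 × 0.1521 = 0.3042 mol.
Q = n(e⁻)·F = 0.3042 × 96485 = 29350 C.
I = Q/t = 29350 / 3672.0 s = 7.99 A.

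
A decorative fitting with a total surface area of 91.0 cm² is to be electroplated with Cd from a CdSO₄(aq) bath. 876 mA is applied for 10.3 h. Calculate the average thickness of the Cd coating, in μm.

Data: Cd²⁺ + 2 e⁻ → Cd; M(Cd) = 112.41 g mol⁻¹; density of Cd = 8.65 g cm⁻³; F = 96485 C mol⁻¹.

240 μm

Q = I·t = 0.8760 × 37080 = 32480 C; n(e⁻) = 0.3367 mol.
n(Cd) = n(e⁻)/2 = 0.1683 mol, so m = 0.1683 × 112.41 = 18.92 g.
Volume = m/ρ = 18.92 / 8.65 = 2.187 cm³.
Thickness = V/A = 2.187 / 91.0 = 0.0240 cm = 240 μm.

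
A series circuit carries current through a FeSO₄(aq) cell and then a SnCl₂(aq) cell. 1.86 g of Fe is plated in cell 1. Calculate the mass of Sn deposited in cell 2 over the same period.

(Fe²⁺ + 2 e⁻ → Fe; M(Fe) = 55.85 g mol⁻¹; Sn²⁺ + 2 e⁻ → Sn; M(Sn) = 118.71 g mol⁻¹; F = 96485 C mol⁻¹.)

n(Fe) = 1.86 / 55.85 = 0.03330 mol.
Since Fe²⁺ + 2 e⁻ → Fe, n(e⁻) passed = 2 × 0.03330 = 0.06661 mol.
Cells in series carry the same charge, so the same 0.06661 mol of electrons passes through cell 2.
Sn²⁺ + 2 e⁻ → Sn, so n(Sn) = 0.06661 / 2 = 0.03330 mol.
m(Sn) = 0.03330 × 118.71 = 3.95 g.

3.95 g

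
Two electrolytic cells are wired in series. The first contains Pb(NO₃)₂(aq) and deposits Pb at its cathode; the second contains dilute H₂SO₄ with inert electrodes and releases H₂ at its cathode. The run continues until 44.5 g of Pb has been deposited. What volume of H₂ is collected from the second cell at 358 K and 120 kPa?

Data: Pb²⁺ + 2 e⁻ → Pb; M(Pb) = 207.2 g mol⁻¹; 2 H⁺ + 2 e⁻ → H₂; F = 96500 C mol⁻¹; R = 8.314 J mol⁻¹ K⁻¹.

5.33 L

n(Pb) = 44.5 / 207.2 = 0.2148 mol, so n(e⁻) = 2 × 0.2148 = 0.4295 mol.
The cells are in series, so the same 0.4295 mol of electrons passes through the second cell.
2 H⁺ + 2 e⁻ → H₂ — 2 mol e⁻ per mol H₂, so n(H₂) = 0.4295/2 = 0.2148 mol.
V = nRT/P = (0.2148 × 8.314 × 358) / (120 × 10³) = 0.00533 m³ = 5.33 L.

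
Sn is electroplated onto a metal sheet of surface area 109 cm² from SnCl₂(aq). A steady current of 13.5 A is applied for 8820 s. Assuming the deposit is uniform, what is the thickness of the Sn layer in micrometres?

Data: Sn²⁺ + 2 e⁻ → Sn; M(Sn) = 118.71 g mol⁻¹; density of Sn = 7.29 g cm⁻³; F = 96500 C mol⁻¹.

Q = I·t = 13.50 × 8820.0 = 119100 C; n(e⁻) = 1.234 mol.
n(Sn) = n(e⁻)/2 = 0.6169 mol, so m = 0.6169 × 118.71 = 73.24 g.
Volume = m/ρ = 73.24 / 7.29 = 10.05 cm³.
Thickness = V/A = 10.05 / 109 = 0.0922 cm = 922 μm.

922 μm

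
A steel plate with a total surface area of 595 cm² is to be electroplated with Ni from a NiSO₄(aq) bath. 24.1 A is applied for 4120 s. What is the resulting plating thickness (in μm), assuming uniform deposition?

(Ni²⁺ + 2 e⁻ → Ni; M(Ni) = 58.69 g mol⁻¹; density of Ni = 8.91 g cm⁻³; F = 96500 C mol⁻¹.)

57.0 μm

Q = I·t = 24.10 × 4120.0 = 99290 C; n(e⁻) = 1.029 mol.
n(Ni) = n(e⁻)/2 = 0.5145 mol, so m = 0.5145 × 58.69 = 30.19 g.
Volume = m/ρ = 30.19 / 8.91 = 3.389 cm³.
Thickness = V/A = 3.389 / 595 = 0.00570 cm = 57.0 μm.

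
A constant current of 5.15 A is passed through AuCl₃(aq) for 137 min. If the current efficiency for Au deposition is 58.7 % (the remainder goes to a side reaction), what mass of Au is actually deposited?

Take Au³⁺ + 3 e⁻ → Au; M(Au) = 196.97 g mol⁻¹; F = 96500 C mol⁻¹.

Q = I·t = 5.150 × 8220.0 = 42330 C.
n(e⁻) = 42330/96500 = 0.4387 mol; theoretically n(Au) = 0.4387/3 = 0.1462 mol, m_theo = 28.80 g.
At 58.7 % efficiency, m_actual = 0.587 × 28.80 = 16.9 g.

16.9 g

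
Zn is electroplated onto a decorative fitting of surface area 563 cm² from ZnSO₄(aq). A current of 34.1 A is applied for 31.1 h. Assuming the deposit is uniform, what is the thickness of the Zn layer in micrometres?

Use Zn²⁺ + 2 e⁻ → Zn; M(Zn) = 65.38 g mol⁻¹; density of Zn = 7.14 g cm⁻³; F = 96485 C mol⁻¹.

Q = I·t = 34.10 × 111960 = 3818000 C; n(e⁻) = 39.57 mol.
n(Zn) = n(e⁻)/2 = 19.78 mol, so m = 19.78 × 65.38 = 1294 g.
Volume = m/ρ = 1294 / 7.14 = 181.2 cm³.
Thickness = V/A = 181.2 / 563 = 0.322 cm = 3220 μm.

3220 μm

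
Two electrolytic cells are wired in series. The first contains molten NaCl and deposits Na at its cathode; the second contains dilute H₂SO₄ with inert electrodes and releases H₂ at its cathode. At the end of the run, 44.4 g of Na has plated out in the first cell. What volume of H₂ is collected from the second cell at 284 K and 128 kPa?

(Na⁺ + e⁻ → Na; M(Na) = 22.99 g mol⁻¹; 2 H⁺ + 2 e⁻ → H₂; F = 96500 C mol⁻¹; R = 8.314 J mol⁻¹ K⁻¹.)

n(Na) = 44.4 / 22.99 = 1.931 mol, so n(e⁻) = 1 × 1.931 = 1.931 mol.
The cells are in series, so the same 1.931 mol of electrons passes through the second cell.
2 H⁺ + 2 e⁻ → H₂ — 2 mol e⁻ per mol H₂, so n(H₂) = 1.931/2 = 0.9656 mol.
V = nRT/P = (0.9656 × 8.314 × 284) / (128 × 10³) = 0.0178 m³ = 17.8 L.

17.8 L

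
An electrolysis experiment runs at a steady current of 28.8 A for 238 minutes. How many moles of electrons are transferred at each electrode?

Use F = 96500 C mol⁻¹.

Q = I·t = 28.80 A × 14280 s = 411300 C.
n(e⁻) = Q/F = 411300 / 96500 = 4.26 mol.

4.26 mol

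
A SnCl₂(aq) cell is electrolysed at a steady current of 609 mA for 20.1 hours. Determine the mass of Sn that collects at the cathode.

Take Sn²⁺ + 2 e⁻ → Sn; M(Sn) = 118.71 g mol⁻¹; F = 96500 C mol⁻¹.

27.1 g

Q = I·t = 0.6090 A × 72360 s = 44070 C.
n(e⁻) = Q/F = 44070 / 96500 = 0.4567 mol.
Sn²⁺ + 2 e⁻ → Sn, so n(Sn) = n(e⁻)/2 = 0.2283 mol.
m = n·M = 0.2283 × 118.71 = 27.1 g.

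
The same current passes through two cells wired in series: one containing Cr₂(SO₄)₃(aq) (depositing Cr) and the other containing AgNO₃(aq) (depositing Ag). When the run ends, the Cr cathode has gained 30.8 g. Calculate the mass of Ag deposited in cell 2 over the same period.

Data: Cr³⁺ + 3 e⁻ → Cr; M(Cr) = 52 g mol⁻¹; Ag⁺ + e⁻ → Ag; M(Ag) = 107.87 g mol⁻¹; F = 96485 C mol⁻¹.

192 g

n(Cr) = 30.8 / 52 = 0.5923 mol.
Since Cr³⁺ + 3 e⁻ → Cr, n(e⁻) passed = 3 × 0.5923 = 1.777 mol.
Cells in series carry the same charge, so the same 1.777 mol of electrons passes through cell 2.
Ag⁺ + e⁻ → Ag, so n(Ag) = 1.777 / 1 = 1.777 mol.
m(Ag) = 1.777 × 107.87 = 192 g.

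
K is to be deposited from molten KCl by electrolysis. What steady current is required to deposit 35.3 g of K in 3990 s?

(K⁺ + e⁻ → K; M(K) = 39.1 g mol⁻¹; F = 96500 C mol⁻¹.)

21.8 A

n(K) = 35.3 / 39.1 = 0.9028 mol.
n(e⁻) = 1 × 0.9028 = 0.9028 mol.
Q = n(e⁻)·F = 0.9028 × 96500 = 87120 C.
I = Q/t = 87120 / 3990.0 s = 21.8 A.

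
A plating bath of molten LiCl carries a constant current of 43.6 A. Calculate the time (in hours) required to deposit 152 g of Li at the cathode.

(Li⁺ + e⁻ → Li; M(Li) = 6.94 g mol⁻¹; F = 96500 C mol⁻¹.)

13.5 h

n(Li) = m/M = 152 / 6.94 = 21.90 mol.
Each Li atom requires 1 electron, so n(e⁻) = 1 × 21.90 = 21.90 mol.
Q = n(e⁻)·F = 21.90 × 96500 = 2114000 C.
t = Q/I = 2114000 / 43.60 A = 48480 s = 13.5 h.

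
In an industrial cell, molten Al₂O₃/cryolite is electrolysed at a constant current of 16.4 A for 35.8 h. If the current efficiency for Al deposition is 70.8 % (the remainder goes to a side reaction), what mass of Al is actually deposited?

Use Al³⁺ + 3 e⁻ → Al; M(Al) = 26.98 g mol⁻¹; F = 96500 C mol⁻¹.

Q = I·t = 16.40 × 128880 = 2114000 C.
n(e⁻) = 2114000/96500 = 21.90 mol; theoretically n(Al) = 21.90/3 = 7.301 mol, m_theo = 197.0 g.
At 70.8 % efficiency, m_actual = 0.708 × 197.0 = 139 g.

139 g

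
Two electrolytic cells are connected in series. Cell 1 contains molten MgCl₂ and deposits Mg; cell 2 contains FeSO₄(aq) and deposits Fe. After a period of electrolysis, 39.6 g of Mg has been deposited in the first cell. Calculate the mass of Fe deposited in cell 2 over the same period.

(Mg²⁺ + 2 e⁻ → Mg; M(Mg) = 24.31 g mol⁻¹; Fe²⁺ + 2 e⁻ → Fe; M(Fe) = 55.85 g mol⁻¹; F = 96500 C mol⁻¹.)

91.0 g

n(Mg) = 39.6 / 24.31 = 1.629 mol.
Since Mg²⁺ + 2 e⁻ → Mg, n(e⁻) passed = 2 × 1.629 = 3.258 mol.
Cells in series carry the same charge, so the same 3.258 mol of electrons passes through cell 2.
Fe²⁺ + 2 e⁻ → Fe, so n(Fe) = 3.258 / 2 = 1.629 mol.
m(Fe) = 1.629 × 55.85 = 91.0 g.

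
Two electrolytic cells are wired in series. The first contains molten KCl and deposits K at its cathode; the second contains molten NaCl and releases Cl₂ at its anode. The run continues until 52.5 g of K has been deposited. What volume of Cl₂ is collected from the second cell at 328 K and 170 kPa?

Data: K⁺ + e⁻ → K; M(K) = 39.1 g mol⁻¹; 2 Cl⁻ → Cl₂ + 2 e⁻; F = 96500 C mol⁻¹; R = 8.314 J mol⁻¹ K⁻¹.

n(K) = 52.5 / 39.1 = 1.343 mol, so n(e⁻) = 1 × 1.343 = 1.343 mol.
The cells are in series, so the same 1.343 mol of electrons passes through the second cell.
2 Cl⁻ → Cl₂ + 2 e⁻ — 2 mol e⁻ per mol Cl₂, so n(Cl₂) = 1.343/2 = 0.6714 mol.
V = nRT/P = (0.6714 × 8.314 × 328) / (170 × 10³) = 0.0108 m³ = 10.8 L.

10.8 L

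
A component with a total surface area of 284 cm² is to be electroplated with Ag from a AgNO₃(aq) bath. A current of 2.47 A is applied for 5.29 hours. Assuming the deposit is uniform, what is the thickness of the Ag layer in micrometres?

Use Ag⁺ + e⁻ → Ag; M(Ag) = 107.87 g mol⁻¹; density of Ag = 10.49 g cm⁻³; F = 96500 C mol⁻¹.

Q = I·t = 2.470 × 19044 = 47040 C; n(e⁻) = 0.4874 mol.
n(Ag) = n(e⁻)/1 = 0.4874 mol, so m = 0.4874 × 107.87 = 52.58 g.
Volume = m/ρ = 52.58 / 10.49 = 5.012 cm³.
Thickness = V/A = 5.012 / 284 = 0.0176 cm = 176 μm.

176 μm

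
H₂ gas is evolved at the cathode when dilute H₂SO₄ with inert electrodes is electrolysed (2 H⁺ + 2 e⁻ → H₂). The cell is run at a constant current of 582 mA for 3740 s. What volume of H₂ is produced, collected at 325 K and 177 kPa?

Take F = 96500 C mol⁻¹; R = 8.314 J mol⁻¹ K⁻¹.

0.172 L

Q = I·t = 0.5820 A × 3740.0 s = 2177 C.
n(e⁻) = Q/F = 2177 / 96500 = 0.02256 mol.
2 electrons are transferred per H₂ molecule, so n(H₂) = 0.02256 / 2 = 0.01128 mol.
V = nRT/P = (0.01128 × 8.314 × 325) / (177 × 10³ Pa) = 1.72 × 10⁻⁴ m³ = 0.172 L.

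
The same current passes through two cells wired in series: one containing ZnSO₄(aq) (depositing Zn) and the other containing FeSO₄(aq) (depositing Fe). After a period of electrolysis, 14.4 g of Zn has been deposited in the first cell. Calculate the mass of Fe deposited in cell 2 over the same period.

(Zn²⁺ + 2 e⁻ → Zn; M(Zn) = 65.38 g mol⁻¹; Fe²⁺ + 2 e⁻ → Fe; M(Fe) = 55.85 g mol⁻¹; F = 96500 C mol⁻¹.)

n(Zn) = 14.4 / 65.38 = 0.2203 mol.
Since Zn²⁺ + 2 e⁻ → Zn, n(e⁻) passed = 2 × 0.2203 = 0.4405 mol.
Cells in series carry the same charge, so the same 0.4405 mol of electrons passes through cell 2.
Fe²⁺ + 2 e⁻ → Fe, so n(Fe) = 0.4405 / 2 = 0.2203 mol.
m(Fe) = 0.2203 × 55.85 = 12.3 g.

12.3 g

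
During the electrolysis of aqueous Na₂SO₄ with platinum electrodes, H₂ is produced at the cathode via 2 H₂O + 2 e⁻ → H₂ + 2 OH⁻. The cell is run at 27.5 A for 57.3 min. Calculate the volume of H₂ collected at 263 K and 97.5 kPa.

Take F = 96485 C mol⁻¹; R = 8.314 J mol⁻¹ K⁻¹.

11.0 L

Q = I·t = 27.50 A × 3438.0 s = 94540 C.
n(e⁻) = Q/F = 94540 / 96485 = 0.9799 mol.
2 electrons are transferred per H₂ molecule, so n(H₂) = 0.9799 / 2 = 0.4899 mol.
V = nRT/P = (0.4899 × 8.314 × 263) / (97.5 × 10³ Pa) = 0.0110 m³ = 11.0 L.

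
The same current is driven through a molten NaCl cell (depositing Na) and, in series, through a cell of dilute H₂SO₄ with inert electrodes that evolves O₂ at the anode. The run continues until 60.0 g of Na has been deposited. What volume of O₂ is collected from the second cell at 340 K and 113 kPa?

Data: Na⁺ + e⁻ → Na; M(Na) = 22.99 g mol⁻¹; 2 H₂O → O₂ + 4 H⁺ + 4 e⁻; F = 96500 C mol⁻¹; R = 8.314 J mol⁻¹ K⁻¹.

n(Na) = 60.0 / 22.99 = 2.610 mol, so n(e⁻) = 1 × 2.610 = 2.610 mol.
The cells are in series, so the same 2.610 mol of electrons passes through the second cell.
2 H₂O → O₂ + 4 H⁺ + 4 e⁻ — 4 mol e⁻ per mol O₂, so n(O₂) = 2.610/4 = 0.6525 mol.
V = nRT/P = (0.6525 × 8.314 × 340) / (113 × 10³) = 0.0163 m³ = 16.3 L.

16.3 L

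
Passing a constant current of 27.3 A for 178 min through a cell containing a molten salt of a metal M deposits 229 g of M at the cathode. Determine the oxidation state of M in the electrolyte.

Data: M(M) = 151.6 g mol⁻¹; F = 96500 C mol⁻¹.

Q = I·t = 27.30 A × 10680 s = 291600 C, so n(e⁻) = 291600/96500 = 3.021 mol.
n(M) deposited = 229 / 151.6 = 1.511 mol.
Electrons per atom = n(e⁻)/n(M) = 3.021 / 1.511 = 2.00 ≈ 2, so the ion is M²⁺.

+2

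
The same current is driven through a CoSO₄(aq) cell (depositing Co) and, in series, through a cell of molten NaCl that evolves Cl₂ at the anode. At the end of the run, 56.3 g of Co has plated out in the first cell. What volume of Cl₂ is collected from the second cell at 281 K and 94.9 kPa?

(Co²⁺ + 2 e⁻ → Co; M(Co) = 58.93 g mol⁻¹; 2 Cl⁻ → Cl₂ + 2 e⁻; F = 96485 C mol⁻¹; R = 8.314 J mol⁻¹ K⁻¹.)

n(Co) = 56.3 / 58.93 = 0.9554 mol, so n(e⁻) = 2 × 0.9554 = 1.911 mol.
The cells are in series, so the same 1.911 mol of electrons passes through the second cell.
2 Cl⁻ → Cl₂ + 2 e⁻ — 2 mol e⁻ per mol Cl₂, so n(Cl₂) = 1.911/2 = 0.9554 mol.
V = nRT/P = (0.9554 × 8.314 × 281) / (94.9 × 10³) = 0.0235 m³ = 23.5 L.

23.5 L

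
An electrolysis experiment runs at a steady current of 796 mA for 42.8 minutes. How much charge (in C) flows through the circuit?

Q = I·t = 0.7960 A × 2568.0 s = 2040 C.

2040 C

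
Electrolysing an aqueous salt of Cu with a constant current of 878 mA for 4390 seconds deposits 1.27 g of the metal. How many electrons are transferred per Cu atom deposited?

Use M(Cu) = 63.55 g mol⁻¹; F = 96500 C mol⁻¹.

Q = I·t = 0.8780 A × 4390.0 s = 3854 C, so n(e⁻) = 3854/96500 = 0.03994 mol.
n(Cu) deposited = 1.27 / 63.55 = 0.01998 mol.
Electrons per atom = n(e⁻)/n(Cu) = 0.03994 / 0.01998 = 2.00 ≈ 2, so the ion is Cu²⁺.

2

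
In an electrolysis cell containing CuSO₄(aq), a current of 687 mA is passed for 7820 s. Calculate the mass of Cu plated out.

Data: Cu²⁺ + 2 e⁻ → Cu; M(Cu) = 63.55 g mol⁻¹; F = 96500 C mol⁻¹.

Q = I·t = 0.6870 A × 7820.0 s = 5372 C.
n(e⁻) = Q/F = 5372 / 96500 = 0.05567 mol.
Cu²⁺ + 2 e⁻ → Cu, so n(Cu) = n(e⁻)/2 = 0.02784 mol.
m = n·M = 0.02784 × 63.55 = 1.77 g.

1.77 g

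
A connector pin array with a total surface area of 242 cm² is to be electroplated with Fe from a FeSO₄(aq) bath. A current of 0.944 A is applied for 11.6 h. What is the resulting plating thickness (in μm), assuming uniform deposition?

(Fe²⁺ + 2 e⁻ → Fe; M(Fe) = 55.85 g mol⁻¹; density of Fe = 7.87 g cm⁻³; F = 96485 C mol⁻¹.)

59.9 μm

Q = I·t = 0.9440 × 41760 = 39420 C; n(e⁻) = 0.4086 mol.
n(Fe) = n(e⁻)/2 = 0.2043 mol, so m = 0.2043 × 55.85 = 11.41 g.
Volume = m/ρ = 11.41 / 7.87 = 1.450 cm³.
Thickness = V/A = 1.450 / 242 = 0.00599 cm = 59.9 μm.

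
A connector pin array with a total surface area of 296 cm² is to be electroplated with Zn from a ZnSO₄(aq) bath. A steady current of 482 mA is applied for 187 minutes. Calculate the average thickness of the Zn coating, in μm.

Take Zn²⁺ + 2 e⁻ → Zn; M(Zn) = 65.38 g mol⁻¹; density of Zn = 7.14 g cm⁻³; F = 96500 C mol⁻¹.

8.67 μm

Q = I·t = 0.4820 × 11220 = 5408 C; n(e⁻) = 0.05604 mol.
n(Zn) = n(e⁻)/2 = 0.02802 mol, so m = 0.02802 × 65.38 = 1.832 g.
Volume = m/ρ = 1.832 / 7.14 = 0.2566 cm³.
Thickness = V/A = 0.2566 / 296 = 8.67 × 10⁻⁴ cm = 8.67 μm.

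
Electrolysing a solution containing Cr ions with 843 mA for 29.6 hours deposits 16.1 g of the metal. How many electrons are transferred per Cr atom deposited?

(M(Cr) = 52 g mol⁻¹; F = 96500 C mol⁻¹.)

Q = I·t = 0.8430 A × 106560 s = 89830 C, so n(e⁻) = 89830/96500 = 0.9309 mol.
n(Cr) deposited = 16.1 / 52 = 0.3096 mol.
Electrons per atom = n(e⁻)/n(Cr) = 0.9309 / 0.3096 = 3.01 ≈ 3, so the ion is Cr³⁺.

3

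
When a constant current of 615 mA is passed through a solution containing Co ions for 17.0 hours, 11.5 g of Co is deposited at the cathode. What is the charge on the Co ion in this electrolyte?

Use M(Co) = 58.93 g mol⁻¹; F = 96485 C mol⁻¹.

+2

Q = I·t = 0.6150 A × 61200 s = 37640 C, so n(e⁻) = 37640/96485 = 0.3901 mol.
n(Co) deposited = 11.5 / 58.93 = 0.1951 mol.
Electrons per atom = n(e⁻)/n(Co) = 0.3901 / 0.1951 = 2.00 ≈ 2, so the ion is Co²⁺.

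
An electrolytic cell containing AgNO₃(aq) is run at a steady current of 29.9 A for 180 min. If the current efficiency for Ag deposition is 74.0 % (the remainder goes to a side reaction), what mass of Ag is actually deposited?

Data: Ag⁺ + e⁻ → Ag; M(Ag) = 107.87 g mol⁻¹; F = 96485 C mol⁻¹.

267 g

Q = I·t = 29.90 × 10800 = 322900 C.
n(e⁻) = 322900/96485 = 3.347 mol; theoretically n(Ag) = 3.347/1 = 3.347 mol, m_theo = 361.0 g.
At 74.0 % efficiency, m_actual = 0.740 × 361.0 = 267 g.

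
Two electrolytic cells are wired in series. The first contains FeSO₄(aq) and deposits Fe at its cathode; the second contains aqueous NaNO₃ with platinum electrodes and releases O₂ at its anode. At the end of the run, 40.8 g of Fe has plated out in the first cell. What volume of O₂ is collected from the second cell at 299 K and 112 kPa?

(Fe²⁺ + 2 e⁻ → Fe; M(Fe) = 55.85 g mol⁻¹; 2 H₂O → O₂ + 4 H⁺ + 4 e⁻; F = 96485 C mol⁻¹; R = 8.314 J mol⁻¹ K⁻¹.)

8.11 L

n(Fe) = 40.8 / 55.85 = 0.7305 mol, so n(e⁻) = 2 × 0.7305 = 1.461 mol.
The cells are in series, so the same 1.461 mol of electrons passes through the second cell.
2 H₂O → O₂ + 4 H⁺ + 4 e⁻ — 4 mol e⁻ per mol O₂, so n(O₂) = 1.461/4 = 0.3653 mol.
V = nRT/P = (0.3653 × 8.314 × 299) / (112 × 10³) = 0.00811 m³ = 8.11 L.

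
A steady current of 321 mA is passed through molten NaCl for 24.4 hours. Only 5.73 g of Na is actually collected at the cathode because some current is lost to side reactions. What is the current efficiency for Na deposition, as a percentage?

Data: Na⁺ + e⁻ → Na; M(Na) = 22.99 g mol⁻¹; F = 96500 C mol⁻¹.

Q = I·t = 0.3210 × 87840 = 28200 C; n(e⁻) = 28200/96500 = 0.2922 mol.
Theoretical n(Na) = n(e⁻)/1 = 0.2922 mol, i.e. m_theo = 0.2922 × 22.99 = 6.718 g.
Efficiency = m_actual / m_theo = 5.73 / 6.718 = 85.3 %.

85.3 %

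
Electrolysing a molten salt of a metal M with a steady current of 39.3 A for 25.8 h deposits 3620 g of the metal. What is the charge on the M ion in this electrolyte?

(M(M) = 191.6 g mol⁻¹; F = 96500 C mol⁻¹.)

Q = I·t = 39.30 A × 92880 s = 3650000 C, so n(e⁻) = 3650000/96500 = 37.83 mol.
n(M) deposited = 3620 / 191.6 = 18.89 mol.
Electrons per atom = n(e⁻)/n(M) = 37.83 / 18.89 = 2.00 ≈ 2, so the ion is M²⁺.

+2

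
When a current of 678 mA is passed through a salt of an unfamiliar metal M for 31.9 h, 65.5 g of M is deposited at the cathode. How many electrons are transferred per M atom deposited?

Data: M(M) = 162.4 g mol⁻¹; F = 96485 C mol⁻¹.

Q = I·t = 0.6780 A × 114840 s = 77860 C, so n(e⁻) = 77860/96485 = 0.8070 mol.
n(M) deposited = 65.5 / 162.4 = 0.4033 mol.
Electrons per atom = n(e⁻)/n(M) = 0.8070 / 0.4033 = 2.00 ≈ 2, so the ion is M²⁺.

2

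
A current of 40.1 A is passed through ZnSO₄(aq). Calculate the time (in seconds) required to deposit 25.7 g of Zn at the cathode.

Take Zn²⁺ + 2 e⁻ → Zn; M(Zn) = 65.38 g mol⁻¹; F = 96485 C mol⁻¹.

n(Zn) = m/M = 25.7 / 65.38 = 0.3931 mol.
Each Zn atom requires 2 electrons, so n(e⁻) = 2 × 0.3931 = 0.7862 mol.
Q = n(e⁻)·F = 0.7862 × 96485 = 75850 C.
t = Q/I = 75850 / 40.10 A = 1892 s.

1890 s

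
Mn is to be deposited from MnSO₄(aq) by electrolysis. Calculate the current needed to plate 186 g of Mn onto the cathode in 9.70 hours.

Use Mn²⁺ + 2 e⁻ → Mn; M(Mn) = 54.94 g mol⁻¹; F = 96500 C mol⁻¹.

n(Mn) = 186 / 54.94 = 3.386 mol.
n(e⁻) = 2 × 3.386 = 6.771 mol.
Q = n(e⁻)·F = 6.771 × 96500 = 653400 C.
I = Q/t = 653400 / 34920 s = 18.7 A.

18.7 A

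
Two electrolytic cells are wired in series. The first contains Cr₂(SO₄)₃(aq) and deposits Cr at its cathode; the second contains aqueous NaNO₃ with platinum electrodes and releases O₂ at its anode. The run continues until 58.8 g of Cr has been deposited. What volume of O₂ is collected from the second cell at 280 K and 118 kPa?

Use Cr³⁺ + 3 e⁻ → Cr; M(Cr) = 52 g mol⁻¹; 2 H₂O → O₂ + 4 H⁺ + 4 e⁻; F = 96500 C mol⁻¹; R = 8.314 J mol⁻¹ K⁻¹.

n(Cr) = 58.8 / 52 = 1.131 mol, so n(e⁻) = 3 × 1.131 = 3.392 mol.
The cells are in series, so the same 3.392 mol of electrons passes through the second cell.
2 H₂O → O₂ + 4 H⁺ + 4 e⁻ — 4 mol e⁻ per mol O₂, so n(O₂) = 3.392/4 = 0.8481 mol.
V = nRT/P = (0.8481 × 8.314 × 280) / (118 × 10³) = 0.0167 m³ = 16.7 L.

16.7 L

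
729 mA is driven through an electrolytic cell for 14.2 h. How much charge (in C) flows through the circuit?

Q = I·t = 0.7290 A × 51120 s = 37300 C.

37300 C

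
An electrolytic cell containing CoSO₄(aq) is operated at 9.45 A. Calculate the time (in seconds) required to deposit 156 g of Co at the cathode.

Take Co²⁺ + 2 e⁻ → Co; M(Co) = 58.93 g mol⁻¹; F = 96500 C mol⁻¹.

54100 s

n(Co) = m/M = 156 / 58.93 = 2.647 mol.
Each Co atom requires 2 electrons, so n(e⁻) = 2 × 2.647 = 5.294 mol.
Q = n(e⁻)·F = 5.294 × 96500 = 510900 C.
t = Q/I = 510900 / 9.450 A = 54060 s.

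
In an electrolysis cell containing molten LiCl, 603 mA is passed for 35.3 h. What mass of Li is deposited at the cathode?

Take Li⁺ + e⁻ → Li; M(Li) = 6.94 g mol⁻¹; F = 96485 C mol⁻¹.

5.51 g

Q = I·t = 0.6030 A × 127080 s = 76630 C.
n(e⁻) = Q/F = 76630 / 96485 = 0.7942 mol.
Li⁺ + e⁻ → Li, so n(Li) = n(e⁻)/1 = 0.7942 mol.
m = n·M = 0.7942 × 6.94 = 5.51 g.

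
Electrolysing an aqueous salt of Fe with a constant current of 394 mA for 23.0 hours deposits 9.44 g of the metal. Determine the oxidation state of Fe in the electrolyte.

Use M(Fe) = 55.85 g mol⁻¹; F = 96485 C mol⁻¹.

Q = I·t = 0.3940 A × 82800 s = 32620 C, so n(e⁻) = 32620/96485 = 0.3381 mol.
n(Fe) deposited = 9.44 / 55.85 = 0.1690 mol.
Electrons per atom = n(e⁻)/n(Fe) = 0.3381 / 0.1690 = 2.00 ≈ 2, so the ion is Fe²⁺.

+2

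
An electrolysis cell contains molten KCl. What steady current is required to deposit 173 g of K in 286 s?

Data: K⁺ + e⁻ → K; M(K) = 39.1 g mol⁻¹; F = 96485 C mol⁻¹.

n(K) = 173 / 39.1 = 4.425 mol.
n(e⁻) = 1 × 4.425 = 4.425 mol.
Q = n(e⁻)·F = 4.425 × 96485 = 426900 C.
I = Q/t = 426900 / 286.00 s = 1490 A.

1490 A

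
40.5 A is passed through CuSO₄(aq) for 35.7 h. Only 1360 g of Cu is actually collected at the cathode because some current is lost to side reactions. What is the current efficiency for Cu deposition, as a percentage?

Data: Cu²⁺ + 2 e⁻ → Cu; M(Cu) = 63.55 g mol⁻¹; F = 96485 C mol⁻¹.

Q = I·t = 40.50 × 128520 = 5205000 C; n(e⁻) = 5205000/96485 = 53.95 mol.
Theoretical n(Cu) = n(e⁻)/2 = 26.97 mol, i.e. m_theo = 26.97 × 63.55 = 1714 g.
Efficiency = m_actual / m_theo = 1360 / 1714 = 79.3 %.

79.3 %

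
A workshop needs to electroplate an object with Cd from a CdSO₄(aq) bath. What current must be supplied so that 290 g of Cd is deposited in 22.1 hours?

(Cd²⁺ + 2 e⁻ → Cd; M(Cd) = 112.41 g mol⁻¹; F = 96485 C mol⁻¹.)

6.26 A

n(Cd) = 290 / 112.41 = 2.580 mol.
n(e⁻) = 2 × 2.580 = 5.160 mol.
Q = n(e⁻)·F = 5.160 × 96485 = 497800 C.
I = Q/t = 497800 / 79560 s = 6.26 A.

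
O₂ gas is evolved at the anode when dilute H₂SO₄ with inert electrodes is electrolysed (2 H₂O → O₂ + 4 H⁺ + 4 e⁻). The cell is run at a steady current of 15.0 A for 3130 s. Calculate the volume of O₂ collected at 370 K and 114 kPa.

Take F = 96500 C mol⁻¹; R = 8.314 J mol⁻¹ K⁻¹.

Q = I·t = 15.00 A × 3130.0 s = 46950 C.
n(e⁻) = Q/F = 46950 / 96500 = 0.4865 mol.
4 electrons are transferred per O₂ molecule, so n(O₂) = 0.4865 / 4 = 0.1216 mol.
V = nRT/P = (0.1216 × 8.314 × 370) / (114 × 10³ Pa) = 0.00328 m³ = 3.28 L.

3.28 L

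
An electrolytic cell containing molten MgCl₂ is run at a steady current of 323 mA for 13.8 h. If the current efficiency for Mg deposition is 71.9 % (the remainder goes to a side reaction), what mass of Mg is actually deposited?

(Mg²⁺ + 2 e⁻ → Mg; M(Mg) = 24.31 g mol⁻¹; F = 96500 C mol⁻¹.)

Q = I·t = 0.3230 × 49680 = 16050 C.
n(e⁻) = 16050/96500 = 0.1663 mol; theoretically n(Mg) = 0.1663/2 = 0.08314 mol, m_theo = 2.021 g.
At 71.9 % efficiency, m_actual = 0.719 × 2.021 = 1.45 g.

1.45 g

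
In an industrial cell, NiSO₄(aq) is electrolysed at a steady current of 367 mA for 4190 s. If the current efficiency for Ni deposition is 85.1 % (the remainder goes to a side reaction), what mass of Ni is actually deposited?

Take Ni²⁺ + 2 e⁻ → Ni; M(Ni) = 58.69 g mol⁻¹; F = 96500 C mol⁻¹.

0.398 g

Q = I·t = 0.3670 × 4190.0 = 1538 C.
n(e⁻) = 1538/96500 = 0.01594 mol; theoretically n(Ni) = 0.01594/2 = 0.007968 mol, m_theo = 0.4676 g.
At 85.1 % efficiency, m_actual = 0.851 × 0.4676 = 0.398 g.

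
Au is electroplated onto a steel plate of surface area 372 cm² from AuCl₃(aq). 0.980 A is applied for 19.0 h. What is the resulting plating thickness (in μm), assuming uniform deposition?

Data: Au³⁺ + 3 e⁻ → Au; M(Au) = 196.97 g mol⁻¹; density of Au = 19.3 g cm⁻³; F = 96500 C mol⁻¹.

63.5 μm

Q = I·t = 0.9800 × 68400 = 67030 C; n(e⁻) = 0.6946 mol.
n(Au) = n(e⁻)/3 = 0.2315 mol, so m = 0.2315 × 196.97 = 45.61 g.
Volume = m/ρ = 45.61 / 19.3 = 2.363 cm³.
Thickness = V/A = 2.363 / 372 = 0.00635 cm = 63.5 μm.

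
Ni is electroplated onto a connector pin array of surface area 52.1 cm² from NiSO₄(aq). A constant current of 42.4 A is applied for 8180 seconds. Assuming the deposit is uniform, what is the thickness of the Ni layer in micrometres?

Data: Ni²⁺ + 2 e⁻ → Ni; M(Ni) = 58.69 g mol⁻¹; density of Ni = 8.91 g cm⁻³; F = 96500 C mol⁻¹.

2270 μm

Q = I·t = 42.40 × 8180.0 = 346800 C; n(e⁻) = 3.594 mol.
n(Ni) = n(e⁻)/2 = 1.797 mol, so m = 1.797 × 58.69 = 105.5 g.
Volume = m/ρ = 105.5 / 8.91 = 11.84 cm³.
Thickness = V/A = 11.84 / 52.1 = 0.227 cm = 2270 μm.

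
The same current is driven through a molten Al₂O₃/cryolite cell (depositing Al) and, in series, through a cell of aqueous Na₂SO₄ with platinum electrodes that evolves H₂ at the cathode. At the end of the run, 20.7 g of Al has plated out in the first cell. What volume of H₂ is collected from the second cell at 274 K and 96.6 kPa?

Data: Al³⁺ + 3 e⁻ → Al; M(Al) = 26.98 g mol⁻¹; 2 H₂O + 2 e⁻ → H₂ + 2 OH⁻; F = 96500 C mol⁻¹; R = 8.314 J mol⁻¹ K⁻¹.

27.1 L

n(Al) = 20.7 / 26.98 = 0.7672 mol, so n(e⁻) = 3 × 0.7672 = 2.302 mol.
The cells are in series, so the same 2.302 mol of electrons passes through the second cell.
2 H₂O + 2 e⁻ → H₂ + 2 OH⁻ — 2 mol e⁻ per mol H₂, so n(H₂) = 2.302/2 = 1.151 mol.
V = nRT/P = (1.151 × 8.314 × 274) / (96.6 × 10³) = 0.0271 m³ = 27.1 L.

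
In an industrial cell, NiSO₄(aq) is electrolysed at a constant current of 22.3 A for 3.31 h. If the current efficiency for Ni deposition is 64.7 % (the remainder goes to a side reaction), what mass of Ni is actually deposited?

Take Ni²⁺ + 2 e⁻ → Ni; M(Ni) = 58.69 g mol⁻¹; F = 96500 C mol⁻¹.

Q = I·t = 22.30 × 11916 = 265700 C.
n(e⁻) = 265700/96500 = 2.754 mol; theoretically n(Ni) = 2.754/2 = 1.377 mol, m_theo = 80.81 g.
At 64.7 % efficiency, m_actual = 0.647 × 80.81 = 52.3 g.

52.3 g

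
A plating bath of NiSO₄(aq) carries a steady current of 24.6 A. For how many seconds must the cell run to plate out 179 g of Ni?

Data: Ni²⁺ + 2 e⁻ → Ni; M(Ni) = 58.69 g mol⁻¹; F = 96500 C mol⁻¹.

23900 s

n(Ni) = m/M = 179 / 58.69 = 3.050 mol.
Each Ni atom requires 2 electrons, so n(e⁻) = 2 × 3.050 = 6.100 mol.
Q = n(e⁻)·F = 6.100 × 96500 = 588600 C.
t = Q/I = 588600 / 24.60 A = 23930 s.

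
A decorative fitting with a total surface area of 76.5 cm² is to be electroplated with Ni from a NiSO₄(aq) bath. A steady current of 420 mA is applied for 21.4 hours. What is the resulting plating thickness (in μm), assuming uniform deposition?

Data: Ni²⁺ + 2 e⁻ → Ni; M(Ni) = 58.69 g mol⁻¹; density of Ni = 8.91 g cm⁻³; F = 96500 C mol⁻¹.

Q = I·t = 0.4200 × 77040 = 32360 C; n(e⁻) = 0.3353 mol.
n(Ni) = n(e⁻)/2 = 0.1677 mol, so m = 0.1677 × 58.69 = 9.839 g.
Volume = m/ρ = 9.839 / 8.91 = 1.104 cm³.
Thickness = V/A = 1.104 / 76.5 = 0.0144 cm = 144 μm.

144 μm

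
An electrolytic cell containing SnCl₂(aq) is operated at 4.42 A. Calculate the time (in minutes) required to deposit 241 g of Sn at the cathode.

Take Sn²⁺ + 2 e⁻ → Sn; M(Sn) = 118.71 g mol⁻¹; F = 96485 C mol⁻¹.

n(Sn) = m/M = 241 / 118.71 = 2.030 mol.
Each Sn atom requires 2 electrons, so n(e⁻) = 2 × 2.030 = 4.060 mol.
Q = n(e⁻)·F = 4.060 × 96485 = 391800 C.
t = Q/I = 391800 / 4.420 A = 88630 s = 1480 min.

1480 min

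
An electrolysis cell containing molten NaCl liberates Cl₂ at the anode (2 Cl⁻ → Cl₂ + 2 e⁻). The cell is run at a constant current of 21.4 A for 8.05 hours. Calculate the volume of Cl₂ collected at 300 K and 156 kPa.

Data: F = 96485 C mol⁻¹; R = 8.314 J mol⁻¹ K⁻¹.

51.4 L

Q = I·t = 21.40 A × 28980 s = 620200 C.
n(e⁻) = Q/F = 620200 / 96485 = 6.428 mol.
2 electrons are transferred per Cl₂ molecule, so n(Cl₂) = 6.428 / 2 = 3.214 mol.
V = nRT/P = (3.214 × 8.314 × 300) / (156 × 10³ Pa) = 0.0514 m³ = 51.4 L.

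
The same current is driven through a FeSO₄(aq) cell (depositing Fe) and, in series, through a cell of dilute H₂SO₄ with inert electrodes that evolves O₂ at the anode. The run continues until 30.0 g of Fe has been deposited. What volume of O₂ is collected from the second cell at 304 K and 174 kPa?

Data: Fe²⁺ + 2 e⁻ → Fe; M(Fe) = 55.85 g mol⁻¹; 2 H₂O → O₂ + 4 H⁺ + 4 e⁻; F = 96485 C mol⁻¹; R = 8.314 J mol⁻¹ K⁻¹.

n(Fe) = 30.0 / 55.85 = 0.5372 mol, so n(e⁻) = 2 × 0.5372 = 1.074 mol.
The cells are in series, so the same 1.074 mol of electrons passes through the second cell.
2 H₂O → O₂ + 4 H⁺ + 4 e⁻ — 4 mol e⁻ per mol O₂, so n(O₂) = 1.074/4 = 0.2686 mol.
V = nRT/P = (0.2686 × 8.314 × 304) / (174 × 10³) = 0.00390 m³ = 3.90 L.

3.90 L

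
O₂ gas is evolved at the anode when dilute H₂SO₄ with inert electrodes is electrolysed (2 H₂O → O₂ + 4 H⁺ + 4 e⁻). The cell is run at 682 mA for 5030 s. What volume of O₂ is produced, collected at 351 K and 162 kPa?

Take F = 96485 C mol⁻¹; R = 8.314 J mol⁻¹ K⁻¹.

Q = I·t = 0.6820 A × 5030.0 s = 3430 C.
n(e⁻) = Q/F = 3430 / 96485 = 0.03555 mol.
4 electrons are transferred per O₂ molecule, so n(O₂) = 0.03555 / 4 = 0.008889 mol.
V = nRT/P = (0.008889 × 8.314 × 351) / (162 × 10³ Pa) = 1.60 × 10⁻⁴ m³ = 0.160 L.

0.160 L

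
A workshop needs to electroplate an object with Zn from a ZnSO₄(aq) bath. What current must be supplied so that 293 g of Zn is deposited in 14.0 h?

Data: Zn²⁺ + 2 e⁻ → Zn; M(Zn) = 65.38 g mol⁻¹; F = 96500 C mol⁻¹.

n(Zn) = 293 / 65.38 = 4.481 mol.
n(e⁻) = 2 × 4.481 = 8.963 mol.
Q = n(e⁻)·F = 8.963 × 96500 = 864900 C.
I = Q/t = 864900 / 50400 s = 17.2 A.

17.2 A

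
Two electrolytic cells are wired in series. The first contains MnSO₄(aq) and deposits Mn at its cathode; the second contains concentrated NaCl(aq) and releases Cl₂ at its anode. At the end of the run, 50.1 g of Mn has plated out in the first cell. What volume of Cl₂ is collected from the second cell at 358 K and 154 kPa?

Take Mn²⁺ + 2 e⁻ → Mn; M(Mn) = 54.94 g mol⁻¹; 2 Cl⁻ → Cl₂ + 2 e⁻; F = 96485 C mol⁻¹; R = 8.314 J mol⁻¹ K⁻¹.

n(Mn) = 50.1 / 54.94 = 0.9119 mol, so n(e⁻) = 2 × 0.9119 = 1.824 mol.
The cells are in series, so the same 1.824 mol of electrons passes through the second cell.
2 Cl⁻ → Cl₂ + 2 e⁻ — 2 mol e⁻ per mol Cl₂, so n(Cl₂) = 1.824/2 = 0.9119 mol.
V = nRT/P = (0.9119 × 8.314 × 358) / (154 × 10³) = 0.0176 m³ = 17.6 L.

17.6 L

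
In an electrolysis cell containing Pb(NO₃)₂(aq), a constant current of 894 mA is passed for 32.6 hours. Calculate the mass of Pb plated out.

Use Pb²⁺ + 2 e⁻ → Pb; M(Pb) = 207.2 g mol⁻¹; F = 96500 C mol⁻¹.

113 g

Q = I·t = 0.8940 A × 117360 s = 104900 C.
n(e⁻) = Q/F = 104900 / 96500 = 1.087 mol.
Pb²⁺ + 2 e⁻ → Pb, so n(Pb) = n(e⁻)/2 = 0.5436 mol.
m = n·M = 0.5436 × 207.2 = 113 g.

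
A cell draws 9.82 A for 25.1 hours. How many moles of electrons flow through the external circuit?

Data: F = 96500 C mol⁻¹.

Q = I·t = 9.820 A × 90360 s = 887300 C.
n(e⁻) = Q/F = 887300 / 96500 = 9.20 mol.

9.20 mol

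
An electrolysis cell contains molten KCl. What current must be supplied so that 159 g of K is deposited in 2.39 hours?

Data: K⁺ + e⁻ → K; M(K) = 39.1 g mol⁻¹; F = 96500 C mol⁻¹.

n(K) = 159 / 39.1 = 4.066 mol.
n(e⁻) = 1 × 4.066 = 4.066 mol.
Q = n(e⁻)·F = 4.066 × 96500 = 392400 C.
I = Q/t = 392400 / 8604.0 s = 45.6 A.

45.6 A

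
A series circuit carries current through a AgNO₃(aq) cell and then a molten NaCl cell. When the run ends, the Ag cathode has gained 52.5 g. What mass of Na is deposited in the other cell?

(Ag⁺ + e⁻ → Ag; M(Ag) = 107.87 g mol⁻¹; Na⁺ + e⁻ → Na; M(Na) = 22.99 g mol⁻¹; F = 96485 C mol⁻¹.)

11.2 g

n(Ag) = 52.5 / 107.87 = 0.4867 mol.
Since Ag⁺ + e⁻ → Ag, n(e⁻) passed = 1 × 0.4867 = 0.4867 mol.
Cells in series carry the same charge, so the same 0.4867 mol of electrons passes through cell 2.
Na⁺ + e⁻ → Na, so n(Na) = 0.4867 / 1 = 0.4867 mol.
m(Na) = 0.4867 × 22.99 = 11.2 g.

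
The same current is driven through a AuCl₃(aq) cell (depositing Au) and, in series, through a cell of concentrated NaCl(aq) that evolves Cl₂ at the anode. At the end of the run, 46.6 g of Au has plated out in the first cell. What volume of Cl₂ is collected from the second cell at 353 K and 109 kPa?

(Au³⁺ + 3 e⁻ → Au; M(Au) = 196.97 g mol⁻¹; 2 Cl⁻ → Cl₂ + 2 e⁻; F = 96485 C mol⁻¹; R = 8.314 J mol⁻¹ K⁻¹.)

9.56 L

n(Au) = 46.6 / 196.97 = 0.2366 mol, so n(e⁻) = 3 × 0.2366 = 0.7098 mol.
The cells are in series, so the same 0.7098 mol of electrons passes through the second cell.
2 Cl⁻ → Cl₂ + 2 e⁻ — 2 mol e⁻ per mol Cl₂, so n(Cl₂) = 0.7098/2 = 0.3549 mol.
V = nRT/P = (0.3549 × 8.314 × 353) / (109 × 10³) = 0.00956 m³ = 9.56 L.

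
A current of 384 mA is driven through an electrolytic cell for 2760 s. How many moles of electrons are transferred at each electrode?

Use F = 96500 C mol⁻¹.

0.0110 mol

Q = I·t = 0.3840 A × 2760.0 s = 1060 C.
n(e⁻) = Q/F = 1060 / 96500 = 0.0110 mol.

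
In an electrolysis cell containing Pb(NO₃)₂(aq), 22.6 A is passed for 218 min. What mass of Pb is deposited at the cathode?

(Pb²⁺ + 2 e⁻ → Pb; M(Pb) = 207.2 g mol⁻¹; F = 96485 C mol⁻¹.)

Q = I·t = 22.60 A × 13080 s = 295600 C.
n(e⁻) = Q/F = 295600 / 96485 = 3.064 mol.
Pb²⁺ + 2 e⁻ → Pb, so n(Pb) = n(e⁻)/2 = 1.532 mol.
m = n·M = 1.532 × 207.2 = 317 g.

317 g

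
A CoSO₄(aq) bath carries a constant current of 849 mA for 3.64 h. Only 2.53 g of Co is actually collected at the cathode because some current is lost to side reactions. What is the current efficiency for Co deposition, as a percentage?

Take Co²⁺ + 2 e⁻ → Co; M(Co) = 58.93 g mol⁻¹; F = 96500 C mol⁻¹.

Q = I·t = 0.8490 × 13104 = 11130 C; n(e⁻) = 11130/96500 = 0.1153 mol.
Theoretical n(Co) = n(e⁻)/2 = 0.05764 mol, i.e. m_theo = 0.05764 × 58.93 = 3.397 g.
Efficiency = m_actual / m_theo = 2.53 / 3.397 = 74.5 %.

74.5 %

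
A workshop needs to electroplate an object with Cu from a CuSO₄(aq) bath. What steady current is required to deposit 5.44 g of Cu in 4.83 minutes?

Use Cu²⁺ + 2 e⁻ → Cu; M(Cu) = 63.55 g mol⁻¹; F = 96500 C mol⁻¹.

57.0 A

n(Cu) = 5.44 / 63.55 = 0.08560 mol.
n(e⁻) = 2 × 0.08560 = 0.1712 mol.
Q = n(e⁻)·F = 0.1712 × 96500 = 16520 C.
I = Q/t = 16520 / 289.80 s = 57.0 A.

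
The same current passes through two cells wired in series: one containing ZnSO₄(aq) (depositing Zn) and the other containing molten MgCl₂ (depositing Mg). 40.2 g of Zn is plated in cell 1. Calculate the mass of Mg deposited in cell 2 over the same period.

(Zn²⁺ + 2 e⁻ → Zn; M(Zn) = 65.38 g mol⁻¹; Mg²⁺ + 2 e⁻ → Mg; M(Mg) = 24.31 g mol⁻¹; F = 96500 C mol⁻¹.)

n(Zn) = 40.2 / 65.38 = 0.6149 mol.
Since Zn²⁺ + 2 e⁻ → Zn, n(e⁻) passed = 2 × 0.6149 = 1.230 mol.
Cells in series carry the same charge, so the same 1.230 mol of electrons passes through cell 2.
Mg²⁺ + 2 e⁻ → Mg, so n(Mg) = 1.230 / 2 = 0.6149 mol.
m(Mg) = 0.6149 × 24.31 = 14.9 g.

14.9 g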